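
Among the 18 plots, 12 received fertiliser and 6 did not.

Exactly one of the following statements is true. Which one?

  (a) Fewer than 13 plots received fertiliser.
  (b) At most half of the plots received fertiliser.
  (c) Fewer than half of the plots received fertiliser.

|A| = 18, |A ∩ B| = 12, |A ∖ B| = 6.
(a) requires |A ∩ B| < 13: true.
(b) requires |A ∩ B| ≤ |A ∖ B|: false.
(c) requires |A ∩ B| < |A ∖ B|: false.

(a)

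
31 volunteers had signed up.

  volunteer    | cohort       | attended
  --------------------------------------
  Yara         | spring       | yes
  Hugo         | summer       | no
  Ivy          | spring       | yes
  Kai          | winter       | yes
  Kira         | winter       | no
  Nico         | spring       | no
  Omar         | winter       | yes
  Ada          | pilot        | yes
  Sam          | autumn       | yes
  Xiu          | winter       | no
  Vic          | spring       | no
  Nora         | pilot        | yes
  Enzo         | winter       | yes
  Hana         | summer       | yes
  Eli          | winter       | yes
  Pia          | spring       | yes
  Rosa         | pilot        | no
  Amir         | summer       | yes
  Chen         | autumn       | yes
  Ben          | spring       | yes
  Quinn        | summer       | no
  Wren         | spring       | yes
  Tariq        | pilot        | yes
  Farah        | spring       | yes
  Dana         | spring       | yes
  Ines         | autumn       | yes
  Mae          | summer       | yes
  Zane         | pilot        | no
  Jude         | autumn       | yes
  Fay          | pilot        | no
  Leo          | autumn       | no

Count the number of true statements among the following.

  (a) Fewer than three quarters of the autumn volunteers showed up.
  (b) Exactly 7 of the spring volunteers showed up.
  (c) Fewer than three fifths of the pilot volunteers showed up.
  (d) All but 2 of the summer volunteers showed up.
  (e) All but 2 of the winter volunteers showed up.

(a) autumn: |A| = 5, |A ∩ B| = 4; needs |A ∩ B| / |A| < 3/4 — false.
(b) spring: |A| = 9, |A ∩ B| = 7; needs |A ∩ B| = 7 — true.
(c) pilot: |A| = 6, |A ∩ B| = 3; needs |A ∩ B| / |A| < 3/5 — true.
(d) summer: |A| = 5, |A ∩ B| = 3; needs |A ∖ B| = 2 — true.
(e) winter: |A| = 6, |A ∩ B| = 4; needs |A ∖ B| = 2 — true.

4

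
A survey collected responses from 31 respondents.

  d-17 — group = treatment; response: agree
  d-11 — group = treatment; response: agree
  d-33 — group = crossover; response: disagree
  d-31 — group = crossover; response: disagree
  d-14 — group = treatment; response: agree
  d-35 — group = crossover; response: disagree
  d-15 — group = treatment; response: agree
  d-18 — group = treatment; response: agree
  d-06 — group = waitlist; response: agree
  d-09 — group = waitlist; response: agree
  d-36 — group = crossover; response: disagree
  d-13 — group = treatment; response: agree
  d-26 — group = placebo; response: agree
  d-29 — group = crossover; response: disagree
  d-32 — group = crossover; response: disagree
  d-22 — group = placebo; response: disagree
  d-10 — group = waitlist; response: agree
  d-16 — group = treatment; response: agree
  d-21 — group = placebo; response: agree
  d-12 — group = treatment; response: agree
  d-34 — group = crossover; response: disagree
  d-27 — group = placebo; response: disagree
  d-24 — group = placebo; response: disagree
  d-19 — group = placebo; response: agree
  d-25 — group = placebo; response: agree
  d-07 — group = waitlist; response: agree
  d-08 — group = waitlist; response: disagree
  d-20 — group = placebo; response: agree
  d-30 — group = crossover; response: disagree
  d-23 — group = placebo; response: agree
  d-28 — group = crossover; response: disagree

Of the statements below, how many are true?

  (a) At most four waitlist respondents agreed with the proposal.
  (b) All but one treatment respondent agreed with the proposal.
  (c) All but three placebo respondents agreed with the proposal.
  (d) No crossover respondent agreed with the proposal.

(a) waitlist: |A| = 5, |A ∩ B| = 4; needs |A ∩ B| ≤ 4 — true.
(b) treatment: |A| = 8, |A ∩ B| = 8; needs |A ∖ B| = 1 — false.
(c) placebo: |A| = 9, |A ∩ B| = 6; needs |A ∖ B| = 3 — true.
(d) crossover: |A| = 9, |A ∩ B| = 0; needs A ∩ B = ∅ (|A ∩ B| = 0) — true.

3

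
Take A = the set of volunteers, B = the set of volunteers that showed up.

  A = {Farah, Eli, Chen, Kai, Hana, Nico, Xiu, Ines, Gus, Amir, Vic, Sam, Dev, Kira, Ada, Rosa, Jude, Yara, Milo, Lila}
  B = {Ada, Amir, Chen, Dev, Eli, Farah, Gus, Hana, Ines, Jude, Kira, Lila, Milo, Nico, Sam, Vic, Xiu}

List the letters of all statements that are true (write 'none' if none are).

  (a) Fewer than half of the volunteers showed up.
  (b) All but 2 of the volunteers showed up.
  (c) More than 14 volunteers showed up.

|A| = 20, |A ∩ B| = 17, |A ∖ B| = 3.
(a) |A ∩ B| < |A ∖ B|: fails.
(b) |A ∖ B| = 2: fails.
(c) |A ∩ B| > 14: holds.

(c)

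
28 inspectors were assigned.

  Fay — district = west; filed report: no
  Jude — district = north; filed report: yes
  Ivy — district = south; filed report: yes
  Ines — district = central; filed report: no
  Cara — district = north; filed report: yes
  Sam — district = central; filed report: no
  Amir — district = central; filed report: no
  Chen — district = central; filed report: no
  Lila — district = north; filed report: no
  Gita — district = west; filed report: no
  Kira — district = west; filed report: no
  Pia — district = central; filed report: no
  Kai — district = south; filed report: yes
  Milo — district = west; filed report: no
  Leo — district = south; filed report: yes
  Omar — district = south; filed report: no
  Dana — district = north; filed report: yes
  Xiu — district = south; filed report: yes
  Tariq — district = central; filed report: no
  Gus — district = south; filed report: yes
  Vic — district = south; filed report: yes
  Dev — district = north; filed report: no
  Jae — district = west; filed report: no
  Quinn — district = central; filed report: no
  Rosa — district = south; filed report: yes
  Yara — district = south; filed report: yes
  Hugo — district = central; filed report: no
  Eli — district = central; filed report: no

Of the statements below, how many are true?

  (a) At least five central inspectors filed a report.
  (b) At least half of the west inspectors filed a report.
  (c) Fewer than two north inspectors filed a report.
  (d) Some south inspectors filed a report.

(a) central: |A| = 9, |A ∩ B| = 0; needs |A ∩ B| ≥ 5 — false.
(b) west: |A| = 5, |A ∩ B| = 0; needs |A ∩ B| ≥ |A ∖ B| — false.
(c) north: |A| = 5, |A ∩ B| = 3; needs |A ∩ B| < 2 — false.
(d) south: |A| = 9, |A ∩ B| = 8; needs A ∩ B ≠ ∅ (|A ∩ B| ≥ 1) — true.

1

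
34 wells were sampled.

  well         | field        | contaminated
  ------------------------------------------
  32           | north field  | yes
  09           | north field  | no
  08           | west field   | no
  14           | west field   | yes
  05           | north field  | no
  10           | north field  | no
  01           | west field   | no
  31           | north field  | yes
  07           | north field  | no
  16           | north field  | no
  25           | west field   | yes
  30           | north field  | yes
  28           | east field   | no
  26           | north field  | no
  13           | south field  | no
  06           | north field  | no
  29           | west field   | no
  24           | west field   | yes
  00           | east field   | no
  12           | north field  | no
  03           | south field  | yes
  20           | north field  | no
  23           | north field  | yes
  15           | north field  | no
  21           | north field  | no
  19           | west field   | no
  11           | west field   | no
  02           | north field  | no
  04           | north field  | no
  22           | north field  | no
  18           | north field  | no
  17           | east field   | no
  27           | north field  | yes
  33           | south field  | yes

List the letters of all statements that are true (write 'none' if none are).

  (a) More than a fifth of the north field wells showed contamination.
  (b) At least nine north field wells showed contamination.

|A| = 20, |A ∩ B| = 5, |A ∖ B| = 15.
(a) |A ∩ B| / |A| > 1/5: holds.
(b) |A ∩ B| ≥ 9: fails.

(a)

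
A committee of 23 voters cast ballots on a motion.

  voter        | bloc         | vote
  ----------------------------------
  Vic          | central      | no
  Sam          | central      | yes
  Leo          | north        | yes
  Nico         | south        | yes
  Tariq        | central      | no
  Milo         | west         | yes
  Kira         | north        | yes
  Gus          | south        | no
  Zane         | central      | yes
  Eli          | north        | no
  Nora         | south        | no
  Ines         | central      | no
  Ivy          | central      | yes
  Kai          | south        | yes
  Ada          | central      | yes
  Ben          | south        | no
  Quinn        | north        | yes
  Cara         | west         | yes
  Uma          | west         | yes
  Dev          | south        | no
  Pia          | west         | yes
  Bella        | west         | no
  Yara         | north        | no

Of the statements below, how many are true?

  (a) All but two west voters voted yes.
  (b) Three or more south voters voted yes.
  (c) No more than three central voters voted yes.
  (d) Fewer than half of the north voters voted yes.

0

(a) west: |A| = 5, |A ∩ B| = 4; needs |A ∖ B| = 2 — false.
(b) south: |A| = 6, |A ∩ B| = 2; needs |A ∩ B| ≥ 3 — false.
(c) central: |A| = 7, |A ∩ B| = 4; needs |A ∩ B| ≤ 3 — false.
(d) north: |A| = 5, |A ∩ B| = 3; needs |A ∩ B| < |A ∖ B| — false.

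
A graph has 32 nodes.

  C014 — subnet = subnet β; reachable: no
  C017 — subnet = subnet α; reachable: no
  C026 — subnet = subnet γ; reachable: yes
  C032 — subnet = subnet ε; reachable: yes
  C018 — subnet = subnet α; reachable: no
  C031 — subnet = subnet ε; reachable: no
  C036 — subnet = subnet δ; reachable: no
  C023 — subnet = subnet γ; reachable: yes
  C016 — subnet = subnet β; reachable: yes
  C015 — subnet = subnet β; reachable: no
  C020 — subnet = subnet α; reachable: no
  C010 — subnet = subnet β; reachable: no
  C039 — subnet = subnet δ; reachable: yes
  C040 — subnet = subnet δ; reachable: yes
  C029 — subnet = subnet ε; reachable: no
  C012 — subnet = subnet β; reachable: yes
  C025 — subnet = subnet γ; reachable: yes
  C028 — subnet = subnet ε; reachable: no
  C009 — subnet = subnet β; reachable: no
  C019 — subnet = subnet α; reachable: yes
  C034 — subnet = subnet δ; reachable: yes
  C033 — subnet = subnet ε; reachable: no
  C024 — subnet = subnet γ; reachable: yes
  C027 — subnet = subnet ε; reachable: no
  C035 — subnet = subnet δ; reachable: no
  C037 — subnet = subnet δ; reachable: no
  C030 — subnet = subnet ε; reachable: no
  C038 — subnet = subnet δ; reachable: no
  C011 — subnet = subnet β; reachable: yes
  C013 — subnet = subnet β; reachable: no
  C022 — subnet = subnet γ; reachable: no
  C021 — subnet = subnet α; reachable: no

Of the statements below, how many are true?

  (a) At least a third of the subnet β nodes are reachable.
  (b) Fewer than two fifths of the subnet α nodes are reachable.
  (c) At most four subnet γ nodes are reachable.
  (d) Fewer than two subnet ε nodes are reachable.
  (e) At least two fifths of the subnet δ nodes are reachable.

5

(a) subnet β: |A| = 8, |A ∩ B| = 3; needs |A ∩ B| / |A| ≥ 1/3 — true.
(b) subnet α: |A| = 5, |A ∩ B| = 1; needs |A ∩ B| / |A| < 2/5 — true.
(c) subnet γ: |A| = 5, |A ∩ B| = 4; needs |A ∩ B| ≤ 4 — true.
(d) subnet ε: |A| = 7, |A ∩ B| = 1; needs |A ∩ B| < 2 — true.
(e) subnet δ: |A| = 7, |A ∩ B| = 3; needs |A ∩ B| / |A| ≥ 2/5 — true.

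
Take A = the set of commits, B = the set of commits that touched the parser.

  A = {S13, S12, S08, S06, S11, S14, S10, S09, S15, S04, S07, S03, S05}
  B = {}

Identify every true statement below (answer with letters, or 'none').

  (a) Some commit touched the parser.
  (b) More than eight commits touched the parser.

|A| = 13, |A ∩ B| = 0, |A ∖ B| = 13.
(a) A ∩ B ≠ ∅ (|A ∩ B| ≥ 1): fails.
(b) |A ∩ B| > 8: fails.

none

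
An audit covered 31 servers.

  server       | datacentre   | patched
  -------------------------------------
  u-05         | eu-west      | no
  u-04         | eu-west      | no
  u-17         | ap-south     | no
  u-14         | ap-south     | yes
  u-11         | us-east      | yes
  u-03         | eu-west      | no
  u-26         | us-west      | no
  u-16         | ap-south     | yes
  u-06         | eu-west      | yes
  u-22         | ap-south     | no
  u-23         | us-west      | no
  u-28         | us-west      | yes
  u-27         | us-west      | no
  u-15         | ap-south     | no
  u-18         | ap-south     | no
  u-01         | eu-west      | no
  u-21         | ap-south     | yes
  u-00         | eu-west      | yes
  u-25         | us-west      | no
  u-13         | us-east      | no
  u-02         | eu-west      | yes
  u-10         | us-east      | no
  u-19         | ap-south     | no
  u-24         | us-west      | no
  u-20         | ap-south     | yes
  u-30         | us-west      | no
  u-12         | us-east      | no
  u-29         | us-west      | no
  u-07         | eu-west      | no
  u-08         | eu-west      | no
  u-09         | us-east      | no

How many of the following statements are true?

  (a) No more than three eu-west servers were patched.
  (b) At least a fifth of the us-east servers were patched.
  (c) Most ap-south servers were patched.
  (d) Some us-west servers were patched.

3

(a) eu-west: |A| = 9, |A ∩ B| = 3; needs |A ∩ B| ≤ 3 — true.
(b) us-east: |A| = 5, |A ∩ B| = 1; needs |A ∩ B| / |A| ≥ 1/5 — true.
(c) ap-south: |A| = 9, |A ∩ B| = 4; needs |A ∩ B| > |A ∖ B| — false.
(d) us-west: |A| = 8, |A ∩ B| = 1; needs A ∩ B ≠ ∅ (|A ∩ B| ≥ 1) — true.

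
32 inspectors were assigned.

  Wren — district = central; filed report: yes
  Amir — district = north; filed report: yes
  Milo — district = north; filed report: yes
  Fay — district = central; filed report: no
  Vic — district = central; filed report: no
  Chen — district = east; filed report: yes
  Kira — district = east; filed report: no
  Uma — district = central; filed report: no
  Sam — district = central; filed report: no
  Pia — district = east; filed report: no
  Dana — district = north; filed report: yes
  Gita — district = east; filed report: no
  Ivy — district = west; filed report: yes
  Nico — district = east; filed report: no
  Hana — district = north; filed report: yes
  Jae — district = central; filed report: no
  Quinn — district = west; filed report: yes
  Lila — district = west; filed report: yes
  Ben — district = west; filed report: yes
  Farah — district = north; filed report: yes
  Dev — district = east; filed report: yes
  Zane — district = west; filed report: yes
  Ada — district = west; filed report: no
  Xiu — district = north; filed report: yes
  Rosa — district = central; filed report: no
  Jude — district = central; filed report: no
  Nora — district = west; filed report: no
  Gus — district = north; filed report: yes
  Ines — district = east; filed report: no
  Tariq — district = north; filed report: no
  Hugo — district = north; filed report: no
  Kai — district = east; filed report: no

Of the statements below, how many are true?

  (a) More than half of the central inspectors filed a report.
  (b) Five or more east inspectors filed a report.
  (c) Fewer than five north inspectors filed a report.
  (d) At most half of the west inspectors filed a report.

(a) central: |A| = 8, |A ∩ B| = 1; needs |A ∩ B| > |A ∖ B| — false.
(b) east: |A| = 8, |A ∩ B| = 2; needs |A ∩ B| ≥ 5 — false.
(c) north: |A| = 9, |A ∩ B| = 7; needs |A ∩ B| < 5 — false.
(d) west: |A| = 7, |A ∩ B| = 5; needs |A ∩ B| ≤ |A ∖ B| — false.

0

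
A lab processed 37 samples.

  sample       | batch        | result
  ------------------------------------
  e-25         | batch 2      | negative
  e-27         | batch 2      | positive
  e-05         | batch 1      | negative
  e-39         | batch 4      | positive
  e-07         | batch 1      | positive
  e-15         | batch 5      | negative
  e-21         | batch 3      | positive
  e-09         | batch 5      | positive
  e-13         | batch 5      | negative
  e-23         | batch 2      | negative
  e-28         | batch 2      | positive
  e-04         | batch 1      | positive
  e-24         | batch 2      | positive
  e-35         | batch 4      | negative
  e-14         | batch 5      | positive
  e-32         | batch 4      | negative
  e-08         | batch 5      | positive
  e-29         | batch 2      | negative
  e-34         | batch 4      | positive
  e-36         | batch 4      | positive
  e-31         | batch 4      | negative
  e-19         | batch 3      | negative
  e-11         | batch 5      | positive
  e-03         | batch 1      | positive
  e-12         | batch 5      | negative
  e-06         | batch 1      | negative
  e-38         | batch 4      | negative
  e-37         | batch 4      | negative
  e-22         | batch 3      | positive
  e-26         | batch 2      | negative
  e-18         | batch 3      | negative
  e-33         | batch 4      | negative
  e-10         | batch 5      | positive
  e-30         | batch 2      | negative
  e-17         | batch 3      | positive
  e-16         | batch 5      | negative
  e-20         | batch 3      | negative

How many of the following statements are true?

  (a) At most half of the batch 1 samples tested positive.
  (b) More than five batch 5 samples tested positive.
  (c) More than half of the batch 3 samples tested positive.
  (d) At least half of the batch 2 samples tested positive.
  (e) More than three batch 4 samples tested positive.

0

(a) batch 1: |A| = 5, |A ∩ B| = 3; needs |A ∩ B| ≤ |A ∖ B| — false.
(b) batch 5: |A| = 9, |A ∩ B| = 5; needs |A ∩ B| > 5 — false.
(c) batch 3: |A| = 6, |A ∩ B| = 3; needs |A ∩ B| > |A ∖ B| — false.
(d) batch 2: |A| = 8, |A ∩ B| = 3; needs |A ∩ B| ≥ |A ∖ B| — false.
(e) batch 4: |A| = 9, |A ∩ B| = 3; needs |A ∩ B| > 3 — false.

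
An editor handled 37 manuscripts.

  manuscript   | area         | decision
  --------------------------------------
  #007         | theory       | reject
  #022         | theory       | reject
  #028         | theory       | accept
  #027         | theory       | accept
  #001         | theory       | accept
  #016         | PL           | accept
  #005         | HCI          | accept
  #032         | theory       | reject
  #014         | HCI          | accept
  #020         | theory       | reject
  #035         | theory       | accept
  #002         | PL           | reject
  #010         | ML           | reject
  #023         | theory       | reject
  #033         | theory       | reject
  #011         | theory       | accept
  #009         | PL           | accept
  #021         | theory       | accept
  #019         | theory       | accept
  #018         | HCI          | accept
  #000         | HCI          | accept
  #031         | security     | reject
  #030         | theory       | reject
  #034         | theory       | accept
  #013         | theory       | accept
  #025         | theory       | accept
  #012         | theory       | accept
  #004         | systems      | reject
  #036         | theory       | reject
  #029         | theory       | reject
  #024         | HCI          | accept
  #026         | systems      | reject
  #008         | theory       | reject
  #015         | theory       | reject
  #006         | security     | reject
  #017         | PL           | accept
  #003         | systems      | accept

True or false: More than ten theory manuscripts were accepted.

True

Truth condition: |A ∩ B| > 10.
|A| = 22, |A ∩ B| = 11, |A ∖ B| = 11.
|A ∩ B| = 11, so the statement is true.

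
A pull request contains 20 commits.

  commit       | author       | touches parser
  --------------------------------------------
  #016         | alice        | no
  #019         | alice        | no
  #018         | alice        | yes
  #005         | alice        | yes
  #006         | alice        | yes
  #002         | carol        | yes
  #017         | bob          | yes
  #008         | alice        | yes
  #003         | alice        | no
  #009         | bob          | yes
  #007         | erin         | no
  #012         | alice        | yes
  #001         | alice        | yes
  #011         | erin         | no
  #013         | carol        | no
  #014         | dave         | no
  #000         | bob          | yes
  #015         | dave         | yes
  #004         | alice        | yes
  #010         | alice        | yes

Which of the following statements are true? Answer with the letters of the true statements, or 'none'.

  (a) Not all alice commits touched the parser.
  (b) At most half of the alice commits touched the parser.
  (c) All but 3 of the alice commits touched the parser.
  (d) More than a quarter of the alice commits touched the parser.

|A| = 11, |A ∩ B| = 8, |A ∖ B| = 3.
(a) A ⊄ B (|A ∖ B| ≥ 1): holds.
(b) |A ∩ B| ≤ |A ∖ B|: fails.
(c) |A ∖ B| = 3: holds.
(d) |A ∩ B| / |A| > 1/4: holds.

(a), (c), (d)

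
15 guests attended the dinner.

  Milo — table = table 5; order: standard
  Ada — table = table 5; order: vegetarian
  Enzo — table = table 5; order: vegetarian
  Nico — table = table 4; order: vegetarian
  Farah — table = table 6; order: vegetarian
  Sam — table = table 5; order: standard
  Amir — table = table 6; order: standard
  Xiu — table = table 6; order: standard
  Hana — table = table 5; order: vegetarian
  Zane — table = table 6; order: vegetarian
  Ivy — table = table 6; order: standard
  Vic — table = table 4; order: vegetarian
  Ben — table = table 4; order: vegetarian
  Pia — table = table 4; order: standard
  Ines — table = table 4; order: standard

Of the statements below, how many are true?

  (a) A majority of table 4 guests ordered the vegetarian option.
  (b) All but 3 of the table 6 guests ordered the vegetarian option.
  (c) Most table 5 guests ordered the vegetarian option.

(a) table 4: |A| = 5, |A ∩ B| = 3; needs |A ∩ B| > |A ∖ B| — true.
(b) table 6: |A| = 5, |A ∩ B| = 2; needs |A ∖ B| = 3 — true.
(c) table 5: |A| = 5, |A ∩ B| = 3; needs |A ∩ B| > |A ∖ B| — true.

3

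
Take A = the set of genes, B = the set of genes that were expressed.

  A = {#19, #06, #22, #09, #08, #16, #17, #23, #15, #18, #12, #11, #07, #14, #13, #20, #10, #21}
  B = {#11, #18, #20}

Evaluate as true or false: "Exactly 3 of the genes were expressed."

Truth condition: |A ∩ B| = 3.
|A| = 18, |A ∩ B| = 3, |A ∖ B| = 15.
|A ∩ B| = 3, so the statement is true.

True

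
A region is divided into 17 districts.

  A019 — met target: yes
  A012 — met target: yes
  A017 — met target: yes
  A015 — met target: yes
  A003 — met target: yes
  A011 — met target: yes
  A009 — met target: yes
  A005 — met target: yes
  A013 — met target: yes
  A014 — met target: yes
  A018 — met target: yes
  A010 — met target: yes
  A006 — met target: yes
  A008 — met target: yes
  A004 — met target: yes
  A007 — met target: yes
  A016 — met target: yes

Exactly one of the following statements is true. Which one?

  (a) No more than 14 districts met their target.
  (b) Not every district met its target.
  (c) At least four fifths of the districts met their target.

|A| = 17, |A ∩ B| = 17, |A ∖ B| = 0.
(a) requires |A ∩ B| ≤ 14: false.
(b) requires A ⊄ B (|A ∖ B| ≥ 1): false.
(c) requires |A ∩ B| / |A| ≥ 4/5: true.

(c)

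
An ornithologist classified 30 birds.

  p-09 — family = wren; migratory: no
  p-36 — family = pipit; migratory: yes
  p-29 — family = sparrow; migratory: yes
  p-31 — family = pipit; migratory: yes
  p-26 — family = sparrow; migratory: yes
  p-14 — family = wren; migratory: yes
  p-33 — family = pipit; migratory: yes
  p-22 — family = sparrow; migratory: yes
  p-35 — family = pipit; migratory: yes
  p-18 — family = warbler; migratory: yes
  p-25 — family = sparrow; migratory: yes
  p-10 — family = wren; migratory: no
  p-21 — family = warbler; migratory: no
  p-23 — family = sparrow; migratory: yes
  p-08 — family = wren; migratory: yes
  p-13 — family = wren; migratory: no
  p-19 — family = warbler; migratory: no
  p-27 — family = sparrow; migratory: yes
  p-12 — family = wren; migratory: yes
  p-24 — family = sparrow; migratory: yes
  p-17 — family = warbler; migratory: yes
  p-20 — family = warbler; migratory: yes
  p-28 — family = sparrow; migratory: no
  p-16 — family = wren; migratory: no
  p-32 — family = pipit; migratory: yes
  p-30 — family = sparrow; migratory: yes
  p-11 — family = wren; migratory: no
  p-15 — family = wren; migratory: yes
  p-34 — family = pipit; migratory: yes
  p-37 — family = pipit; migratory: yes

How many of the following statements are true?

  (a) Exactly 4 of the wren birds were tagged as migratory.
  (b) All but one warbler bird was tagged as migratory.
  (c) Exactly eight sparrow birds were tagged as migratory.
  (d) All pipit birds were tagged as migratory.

(a) wren: |A| = 9, |A ∩ B| = 4; needs |A ∩ B| = 4 — true.
(b) warbler: |A| = 5, |A ∩ B| = 3; needs |A ∖ B| = 1 — false.
(c) sparrow: |A| = 9, |A ∩ B| = 8; needs |A ∩ B| = 8 — true.
(d) pipit: |A| = 7, |A ∩ B| = 7; needs A ⊆ B, i.e. every element of A is in B (|A ∖ B| = 0) — true.

3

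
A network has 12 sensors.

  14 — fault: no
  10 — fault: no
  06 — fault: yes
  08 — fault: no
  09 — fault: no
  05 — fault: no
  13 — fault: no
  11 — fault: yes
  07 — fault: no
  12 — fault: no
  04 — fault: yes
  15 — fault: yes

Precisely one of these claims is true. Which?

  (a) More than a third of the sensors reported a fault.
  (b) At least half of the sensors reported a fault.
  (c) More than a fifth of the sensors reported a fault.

(c)

|A| = 12, |A ∩ B| = 4, |A ∖ B| = 8.
(a) requires |A ∩ B| / |A| > 1/3: false.
(b) requires |A ∩ B| ≥ |A ∖ B|: false.
(c) requires |A ∩ B| / |A| > 1/5: true.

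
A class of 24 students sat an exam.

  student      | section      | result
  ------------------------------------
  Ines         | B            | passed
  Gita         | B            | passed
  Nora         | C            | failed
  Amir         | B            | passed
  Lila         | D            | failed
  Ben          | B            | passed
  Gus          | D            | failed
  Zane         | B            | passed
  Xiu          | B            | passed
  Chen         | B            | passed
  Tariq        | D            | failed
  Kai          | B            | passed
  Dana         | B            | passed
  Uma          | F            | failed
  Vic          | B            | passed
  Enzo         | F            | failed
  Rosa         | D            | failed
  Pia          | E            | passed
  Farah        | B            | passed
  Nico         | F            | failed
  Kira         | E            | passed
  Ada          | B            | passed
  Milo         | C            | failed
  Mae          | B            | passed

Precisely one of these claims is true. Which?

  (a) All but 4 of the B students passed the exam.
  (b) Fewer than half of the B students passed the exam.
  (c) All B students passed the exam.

(c)

|A| = 13, |A ∩ B| = 13, |A ∖ B| = 0.
(a) requires |A ∖ B| = 4: false.
(b) requires |A ∩ B| < |A ∖ B|: false.
(c) requires A ⊆ B, i.e. every element of A is in B (|A ∖ B| = 0): true.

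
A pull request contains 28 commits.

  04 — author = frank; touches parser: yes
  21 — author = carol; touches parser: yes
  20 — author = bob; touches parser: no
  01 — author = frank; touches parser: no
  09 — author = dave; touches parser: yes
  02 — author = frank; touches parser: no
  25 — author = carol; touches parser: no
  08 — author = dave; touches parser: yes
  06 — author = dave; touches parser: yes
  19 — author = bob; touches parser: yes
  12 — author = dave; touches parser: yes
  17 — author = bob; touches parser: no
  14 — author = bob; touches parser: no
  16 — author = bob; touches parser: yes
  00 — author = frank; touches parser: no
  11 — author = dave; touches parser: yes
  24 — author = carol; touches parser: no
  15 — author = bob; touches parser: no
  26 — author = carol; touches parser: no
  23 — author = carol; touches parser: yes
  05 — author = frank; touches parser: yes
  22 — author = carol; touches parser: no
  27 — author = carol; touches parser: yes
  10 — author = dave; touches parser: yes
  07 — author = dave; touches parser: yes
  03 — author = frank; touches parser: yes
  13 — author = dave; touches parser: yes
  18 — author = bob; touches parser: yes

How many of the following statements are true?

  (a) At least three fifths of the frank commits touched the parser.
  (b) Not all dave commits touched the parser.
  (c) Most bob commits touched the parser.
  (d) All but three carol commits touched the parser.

0

(a) frank: |A| = 6, |A ∩ B| = 3; needs |A ∩ B| / |A| ≥ 3/5 — false.
(b) dave: |A| = 8, |A ∩ B| = 8; needs A ⊄ B (|A ∖ B| ≥ 1) — false.
(c) bob: |A| = 7, |A ∩ B| = 3; needs |A ∩ B| > |A ∖ B| — false.
(d) carol: |A| = 7, |A ∩ B| = 3; needs |A ∖ B| = 3 — false.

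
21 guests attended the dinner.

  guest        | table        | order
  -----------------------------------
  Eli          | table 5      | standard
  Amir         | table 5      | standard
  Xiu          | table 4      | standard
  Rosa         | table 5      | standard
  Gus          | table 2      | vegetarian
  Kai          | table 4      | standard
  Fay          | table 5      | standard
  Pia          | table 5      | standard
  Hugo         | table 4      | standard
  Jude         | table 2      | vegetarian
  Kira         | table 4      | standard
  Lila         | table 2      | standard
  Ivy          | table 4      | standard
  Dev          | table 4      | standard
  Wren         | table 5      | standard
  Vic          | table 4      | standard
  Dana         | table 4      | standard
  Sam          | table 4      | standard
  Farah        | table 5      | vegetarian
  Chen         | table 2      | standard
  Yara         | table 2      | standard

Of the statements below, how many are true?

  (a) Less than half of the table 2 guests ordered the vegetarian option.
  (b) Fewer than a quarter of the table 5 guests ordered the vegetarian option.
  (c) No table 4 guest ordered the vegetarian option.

3

(a) table 2: |A| = 5, |A ∩ B| = 2; needs |A ∩ B| < |A ∖ B| — true.
(b) table 5: |A| = 7, |A ∩ B| = 1; needs |A ∩ B| / |A| < 1/4 — true.
(c) table 4: |A| = 9, |A ∩ B| = 0; needs A ∩ B = ∅ (|A ∩ B| = 0) — true.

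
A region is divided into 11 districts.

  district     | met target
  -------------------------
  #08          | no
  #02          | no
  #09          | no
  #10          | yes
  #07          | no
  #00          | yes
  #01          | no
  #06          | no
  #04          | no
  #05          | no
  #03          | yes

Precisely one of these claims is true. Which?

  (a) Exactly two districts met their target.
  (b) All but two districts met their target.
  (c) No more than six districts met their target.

|A| = 11, |A ∩ B| = 3, |A ∖ B| = 8.
(a) requires |A ∩ B| = 2: false.
(b) requires |A ∖ B| = 2: false.
(c) requires |A ∩ B| ≤ 6: true.

(c)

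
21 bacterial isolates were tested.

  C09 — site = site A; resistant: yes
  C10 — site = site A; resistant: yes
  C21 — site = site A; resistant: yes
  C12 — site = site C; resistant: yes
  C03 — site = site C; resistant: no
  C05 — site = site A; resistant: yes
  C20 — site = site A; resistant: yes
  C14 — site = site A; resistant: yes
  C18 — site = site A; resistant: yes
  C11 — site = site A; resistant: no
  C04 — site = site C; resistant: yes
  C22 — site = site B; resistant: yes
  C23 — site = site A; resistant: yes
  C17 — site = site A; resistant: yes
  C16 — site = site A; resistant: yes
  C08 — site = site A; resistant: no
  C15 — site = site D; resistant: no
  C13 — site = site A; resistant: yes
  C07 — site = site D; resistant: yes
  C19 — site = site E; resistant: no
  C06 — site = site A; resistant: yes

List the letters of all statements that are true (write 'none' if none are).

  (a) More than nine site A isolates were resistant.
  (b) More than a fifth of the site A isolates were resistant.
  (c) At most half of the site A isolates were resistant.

(a), (b)

|A| = 14, |A ∩ B| = 12, |A ∖ B| = 2.
(a) |A ∩ B| > 9: holds.
(b) |A ∩ B| / |A| > 1/5: holds.
(c) |A ∩ B| ≤ |A ∖ B|: fails.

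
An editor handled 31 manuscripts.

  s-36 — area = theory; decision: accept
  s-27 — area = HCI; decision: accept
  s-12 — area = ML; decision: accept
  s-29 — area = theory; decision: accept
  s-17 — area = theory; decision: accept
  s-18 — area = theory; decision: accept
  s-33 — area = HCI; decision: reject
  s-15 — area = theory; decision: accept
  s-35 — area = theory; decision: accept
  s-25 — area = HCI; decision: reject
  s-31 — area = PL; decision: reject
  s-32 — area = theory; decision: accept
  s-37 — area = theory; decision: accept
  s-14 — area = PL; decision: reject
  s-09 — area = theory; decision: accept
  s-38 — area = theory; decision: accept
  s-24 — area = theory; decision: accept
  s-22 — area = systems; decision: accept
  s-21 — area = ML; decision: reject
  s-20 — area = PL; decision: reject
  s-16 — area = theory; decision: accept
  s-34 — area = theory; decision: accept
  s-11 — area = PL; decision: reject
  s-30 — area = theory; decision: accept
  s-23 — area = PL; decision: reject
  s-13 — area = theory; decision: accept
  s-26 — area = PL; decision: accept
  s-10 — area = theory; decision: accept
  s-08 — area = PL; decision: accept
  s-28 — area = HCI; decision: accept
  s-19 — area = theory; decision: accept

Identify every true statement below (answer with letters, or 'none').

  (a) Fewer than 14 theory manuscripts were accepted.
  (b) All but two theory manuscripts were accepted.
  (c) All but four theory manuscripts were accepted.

|A| = 17, |A ∩ B| = 17, |A ∖ B| = 0.
(a) |A ∩ B| < 14: fails.
(b) |A ∖ B| = 2: fails.
(c) |A ∖ B| = 4: fails.

none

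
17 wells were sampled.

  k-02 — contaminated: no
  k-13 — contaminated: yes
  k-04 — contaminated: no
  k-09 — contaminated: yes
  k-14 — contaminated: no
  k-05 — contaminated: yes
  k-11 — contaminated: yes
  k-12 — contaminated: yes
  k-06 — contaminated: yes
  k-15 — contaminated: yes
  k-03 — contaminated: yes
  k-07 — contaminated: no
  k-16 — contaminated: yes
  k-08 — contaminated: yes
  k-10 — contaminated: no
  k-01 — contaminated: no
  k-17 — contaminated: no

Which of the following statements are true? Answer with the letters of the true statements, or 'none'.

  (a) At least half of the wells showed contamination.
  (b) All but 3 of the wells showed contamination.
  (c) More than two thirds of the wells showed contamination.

(a)

|A| = 17, |A ∩ B| = 10, |A ∖ B| = 7.
(a) |A ∩ B| ≥ |A ∖ B|: holds.
(b) |A ∖ B| = 3: fails.
(c) |A ∩ B| / |A| > 2/3: fails.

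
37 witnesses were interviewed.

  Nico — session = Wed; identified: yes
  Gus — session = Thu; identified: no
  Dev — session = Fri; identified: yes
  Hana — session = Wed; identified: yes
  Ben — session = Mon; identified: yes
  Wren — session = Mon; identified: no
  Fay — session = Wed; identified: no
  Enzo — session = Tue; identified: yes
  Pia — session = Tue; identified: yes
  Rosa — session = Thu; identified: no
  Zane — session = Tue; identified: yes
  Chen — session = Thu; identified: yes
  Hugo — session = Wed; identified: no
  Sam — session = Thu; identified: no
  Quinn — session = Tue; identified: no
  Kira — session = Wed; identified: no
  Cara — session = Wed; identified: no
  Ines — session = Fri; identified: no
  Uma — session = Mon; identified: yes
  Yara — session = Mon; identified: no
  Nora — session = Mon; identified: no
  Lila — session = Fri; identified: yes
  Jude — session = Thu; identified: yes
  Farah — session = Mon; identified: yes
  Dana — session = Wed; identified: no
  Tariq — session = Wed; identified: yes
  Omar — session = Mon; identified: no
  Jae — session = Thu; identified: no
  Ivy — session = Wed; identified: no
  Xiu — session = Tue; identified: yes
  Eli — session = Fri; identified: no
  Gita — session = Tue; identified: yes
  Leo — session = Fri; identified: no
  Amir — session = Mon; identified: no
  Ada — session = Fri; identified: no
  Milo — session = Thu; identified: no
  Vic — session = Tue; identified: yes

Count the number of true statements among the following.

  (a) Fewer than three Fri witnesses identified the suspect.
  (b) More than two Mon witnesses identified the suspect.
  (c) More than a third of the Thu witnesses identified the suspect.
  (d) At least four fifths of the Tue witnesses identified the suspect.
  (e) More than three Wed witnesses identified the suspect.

(a) Fri: |A| = 6, |A ∩ B| = 2; needs |A ∩ B| < 3 — true.
(b) Mon: |A| = 8, |A ∩ B| = 3; needs |A ∩ B| > 2 — true.
(c) Thu: |A| = 7, |A ∩ B| = 2; needs |A ∩ B| / |A| > 1/3 — false.
(d) Tue: |A| = 7, |A ∩ B| = 6; needs |A ∩ B| / |A| ≥ 4/5 — true.
(e) Wed: |A| = 9, |A ∩ B| = 3; needs |A ∩ B| > 3 — false.

3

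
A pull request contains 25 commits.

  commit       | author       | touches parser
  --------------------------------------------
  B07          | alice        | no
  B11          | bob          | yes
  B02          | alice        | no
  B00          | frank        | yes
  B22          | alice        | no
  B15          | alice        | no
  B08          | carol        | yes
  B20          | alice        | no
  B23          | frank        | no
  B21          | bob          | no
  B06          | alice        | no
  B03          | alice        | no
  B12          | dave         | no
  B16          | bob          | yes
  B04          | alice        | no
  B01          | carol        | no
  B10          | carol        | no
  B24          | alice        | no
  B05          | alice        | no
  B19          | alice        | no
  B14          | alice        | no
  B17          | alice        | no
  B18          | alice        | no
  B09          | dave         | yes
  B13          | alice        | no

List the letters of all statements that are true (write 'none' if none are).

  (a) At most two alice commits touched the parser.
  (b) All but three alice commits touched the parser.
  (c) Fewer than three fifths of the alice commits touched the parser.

|A| = 15, |A ∩ B| = 0, |A ∖ B| = 15.
(a) |A ∩ B| ≤ 2: holds.
(b) |A ∖ B| = 3: fails.
(c) |A ∩ B| / |A| < 3/5: holds.

(a), (c)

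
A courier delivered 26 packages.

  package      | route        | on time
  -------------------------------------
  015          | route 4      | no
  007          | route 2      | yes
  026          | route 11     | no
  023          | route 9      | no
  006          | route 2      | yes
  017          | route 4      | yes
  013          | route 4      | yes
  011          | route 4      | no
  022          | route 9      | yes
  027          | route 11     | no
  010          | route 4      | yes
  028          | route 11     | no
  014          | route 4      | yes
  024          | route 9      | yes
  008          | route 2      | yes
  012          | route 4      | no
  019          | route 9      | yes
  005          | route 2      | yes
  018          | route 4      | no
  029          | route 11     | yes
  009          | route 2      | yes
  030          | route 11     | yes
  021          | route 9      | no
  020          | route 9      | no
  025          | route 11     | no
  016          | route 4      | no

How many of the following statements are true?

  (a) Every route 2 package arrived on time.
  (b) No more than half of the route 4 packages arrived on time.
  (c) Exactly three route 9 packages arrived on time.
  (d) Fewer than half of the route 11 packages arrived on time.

4

(a) route 2: |A| = 5, |A ∩ B| = 5; needs A ⊆ B, i.e. every element of A is in B (|A ∖ B| = 0) — true.
(b) route 4: |A| = 9, |A ∩ B| = 4; needs |A ∩ B| ≤ |A ∖ B| — true.
(c) route 9: |A| = 6, |A ∩ B| = 3; needs |A ∩ B| = 3 — true.
(d) route 11: |A| = 6, |A ∩ B| = 2; needs |A ∩ B| < |A ∖ B| — true.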